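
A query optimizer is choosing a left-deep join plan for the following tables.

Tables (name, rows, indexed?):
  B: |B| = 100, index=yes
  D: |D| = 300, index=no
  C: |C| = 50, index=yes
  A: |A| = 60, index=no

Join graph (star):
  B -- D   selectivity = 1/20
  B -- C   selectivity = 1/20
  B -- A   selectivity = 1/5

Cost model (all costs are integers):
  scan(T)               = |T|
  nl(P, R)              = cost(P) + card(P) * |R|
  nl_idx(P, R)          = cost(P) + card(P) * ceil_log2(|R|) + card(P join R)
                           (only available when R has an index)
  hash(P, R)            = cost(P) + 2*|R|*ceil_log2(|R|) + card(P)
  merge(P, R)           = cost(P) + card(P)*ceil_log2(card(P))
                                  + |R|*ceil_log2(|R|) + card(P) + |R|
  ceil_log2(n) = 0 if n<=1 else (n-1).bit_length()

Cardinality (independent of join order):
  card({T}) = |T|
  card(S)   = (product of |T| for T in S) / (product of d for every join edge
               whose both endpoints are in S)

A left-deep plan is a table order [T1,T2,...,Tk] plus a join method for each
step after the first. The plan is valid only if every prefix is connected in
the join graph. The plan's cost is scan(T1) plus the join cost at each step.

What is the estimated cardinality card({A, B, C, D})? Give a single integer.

Tables in S: A(60), B(100), C(50), D(300)
Edges inside S: B-D(d=20), B-C(d=20), B-A(d=5)
numerator = 60 * 100 * 50 * 300 = 90000000
denominator = 20 * 20 * 5 = 2000
card(S) = 90000000 / 2000 = 45000

45000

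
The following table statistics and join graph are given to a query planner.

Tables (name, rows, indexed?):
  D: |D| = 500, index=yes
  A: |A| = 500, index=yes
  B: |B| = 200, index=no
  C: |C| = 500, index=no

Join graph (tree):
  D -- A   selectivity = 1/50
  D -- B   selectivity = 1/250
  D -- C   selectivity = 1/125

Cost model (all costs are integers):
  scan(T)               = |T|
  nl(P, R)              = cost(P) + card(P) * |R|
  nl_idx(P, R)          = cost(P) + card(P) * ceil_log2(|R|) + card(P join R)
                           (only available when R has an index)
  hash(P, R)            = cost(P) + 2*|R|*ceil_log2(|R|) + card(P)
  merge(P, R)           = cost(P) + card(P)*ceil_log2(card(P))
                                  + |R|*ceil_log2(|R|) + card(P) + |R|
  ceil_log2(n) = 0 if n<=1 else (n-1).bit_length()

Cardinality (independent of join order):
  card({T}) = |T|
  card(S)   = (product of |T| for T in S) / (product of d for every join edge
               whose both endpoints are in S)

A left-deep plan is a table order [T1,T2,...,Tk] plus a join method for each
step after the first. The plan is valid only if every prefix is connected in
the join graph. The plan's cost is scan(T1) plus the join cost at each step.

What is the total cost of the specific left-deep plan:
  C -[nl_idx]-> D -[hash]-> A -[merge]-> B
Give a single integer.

339800

step 1: scan C: cost=500, card=500
step 2: join D via nl_idx
    card(P join D) = 500*500/(125) = 2000
    cost = 500 + 500*9 + 2000 = 7000
step 3: join A via hash
    card(P join A) = 2000*500/(50) = 20000
    cost = 7000 + 2*500*9 + 2000 = 18000
step 4: join B via merge
    card(P join B) = 20000*200/(250) = 16000
    cost = 18000 + 20000*15 + 200*8 + 20000 + 200 = 339800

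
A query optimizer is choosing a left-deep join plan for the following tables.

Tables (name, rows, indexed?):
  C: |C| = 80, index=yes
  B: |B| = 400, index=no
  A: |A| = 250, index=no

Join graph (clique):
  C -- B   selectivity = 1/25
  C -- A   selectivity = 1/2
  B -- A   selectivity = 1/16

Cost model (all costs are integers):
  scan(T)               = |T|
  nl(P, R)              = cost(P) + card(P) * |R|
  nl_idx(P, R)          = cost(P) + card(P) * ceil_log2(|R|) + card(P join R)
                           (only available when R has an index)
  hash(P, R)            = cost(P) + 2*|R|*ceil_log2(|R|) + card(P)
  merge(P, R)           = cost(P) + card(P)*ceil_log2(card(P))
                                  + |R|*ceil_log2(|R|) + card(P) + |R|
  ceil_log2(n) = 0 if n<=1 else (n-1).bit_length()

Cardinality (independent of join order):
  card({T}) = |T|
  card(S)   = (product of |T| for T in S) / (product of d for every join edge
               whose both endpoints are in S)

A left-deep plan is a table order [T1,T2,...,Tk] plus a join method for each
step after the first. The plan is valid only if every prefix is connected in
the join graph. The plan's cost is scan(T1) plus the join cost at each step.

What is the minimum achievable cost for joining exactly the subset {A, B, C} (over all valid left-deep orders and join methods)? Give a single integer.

7200

Selinger DP over subsets of {A,B,C}:
  {C}: scan cost=80, card=80
  {B}: scan cost=400, card=400
  {A}: scan cost=250, card=250
  {BC}: card=1280; try (C,hash)→1920, (C,nl_idx)→4480, (B,merge)→4720, (C,merge)→5040, (B,hash)→7360, (B,nl)→32080 …(+1); best=1920 via (C,hash)
  {AC}: card=10000; try (C,hash)→1620, (A,merge)→2970, (C,merge)→3140, (A,hash)→4160, (C,nl_idx)→12000, (A,nl)→20080 …(+1); best=1620 via (C,hash)
  {AB}: card=6250; try (A,hash)→4800, (B,merge)→6500, (A,merge)→6650, (B,hash)→7700, (B,nl)→100250, (A,nl)→100400; best=4800 via (A,hash)
  {ABC}: card=10000; try (A,hash)→7200, (C,hash)→12170, (B,hash)→18820, (A,merge)→19530, (C,nl_idx)→58550, (C,merge)→92940 …(+4); best=7200 via (A,hash)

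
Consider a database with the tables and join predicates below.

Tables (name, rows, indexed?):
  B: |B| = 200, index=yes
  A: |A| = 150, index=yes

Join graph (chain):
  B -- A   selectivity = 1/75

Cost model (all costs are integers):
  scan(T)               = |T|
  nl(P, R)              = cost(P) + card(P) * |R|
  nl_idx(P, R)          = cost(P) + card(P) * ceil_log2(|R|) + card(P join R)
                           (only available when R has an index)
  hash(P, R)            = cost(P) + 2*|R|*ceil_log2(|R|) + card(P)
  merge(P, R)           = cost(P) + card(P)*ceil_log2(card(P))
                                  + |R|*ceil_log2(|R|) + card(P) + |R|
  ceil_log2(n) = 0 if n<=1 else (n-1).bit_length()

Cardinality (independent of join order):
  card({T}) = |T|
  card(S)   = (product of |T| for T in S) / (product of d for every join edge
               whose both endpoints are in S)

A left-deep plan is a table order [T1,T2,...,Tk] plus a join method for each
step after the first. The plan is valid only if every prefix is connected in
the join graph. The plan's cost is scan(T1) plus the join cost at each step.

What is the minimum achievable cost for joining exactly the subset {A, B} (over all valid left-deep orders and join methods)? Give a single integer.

1750

Selinger DP over subsets of {A,B}:
  {B}: scan cost=200, card=200
  {A}: scan cost=150, card=150
  {AB}: card=400; try (B,nl_idx)→1750, (A,nl_idx)→2200, (A,hash)→2800, (B,merge)→3300, (A,merge)→3350, (B,hash)→3500 …(+2); best=1750 via (B,nl_idx)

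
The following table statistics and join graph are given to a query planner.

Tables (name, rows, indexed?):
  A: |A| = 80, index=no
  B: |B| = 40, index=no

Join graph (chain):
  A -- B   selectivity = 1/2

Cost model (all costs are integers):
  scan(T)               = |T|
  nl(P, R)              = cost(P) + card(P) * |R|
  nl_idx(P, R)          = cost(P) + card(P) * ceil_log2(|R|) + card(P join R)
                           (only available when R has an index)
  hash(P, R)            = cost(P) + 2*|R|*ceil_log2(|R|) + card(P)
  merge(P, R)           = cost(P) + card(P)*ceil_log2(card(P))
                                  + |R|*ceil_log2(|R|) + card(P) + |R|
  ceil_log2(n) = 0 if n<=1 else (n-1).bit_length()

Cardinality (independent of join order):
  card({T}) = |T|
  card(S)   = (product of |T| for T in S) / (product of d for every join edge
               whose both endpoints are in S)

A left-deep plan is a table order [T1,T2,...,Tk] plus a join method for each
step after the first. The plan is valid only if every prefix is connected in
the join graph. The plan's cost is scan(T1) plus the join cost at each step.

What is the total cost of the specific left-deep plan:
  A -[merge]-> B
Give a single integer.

1000

step 1: scan A: cost=80, card=80
step 2: join B via merge
    card(P join B) = 80*40/(2) = 1600
    cost = 80 + 80*7 + 40*6 + 80 + 40 = 1000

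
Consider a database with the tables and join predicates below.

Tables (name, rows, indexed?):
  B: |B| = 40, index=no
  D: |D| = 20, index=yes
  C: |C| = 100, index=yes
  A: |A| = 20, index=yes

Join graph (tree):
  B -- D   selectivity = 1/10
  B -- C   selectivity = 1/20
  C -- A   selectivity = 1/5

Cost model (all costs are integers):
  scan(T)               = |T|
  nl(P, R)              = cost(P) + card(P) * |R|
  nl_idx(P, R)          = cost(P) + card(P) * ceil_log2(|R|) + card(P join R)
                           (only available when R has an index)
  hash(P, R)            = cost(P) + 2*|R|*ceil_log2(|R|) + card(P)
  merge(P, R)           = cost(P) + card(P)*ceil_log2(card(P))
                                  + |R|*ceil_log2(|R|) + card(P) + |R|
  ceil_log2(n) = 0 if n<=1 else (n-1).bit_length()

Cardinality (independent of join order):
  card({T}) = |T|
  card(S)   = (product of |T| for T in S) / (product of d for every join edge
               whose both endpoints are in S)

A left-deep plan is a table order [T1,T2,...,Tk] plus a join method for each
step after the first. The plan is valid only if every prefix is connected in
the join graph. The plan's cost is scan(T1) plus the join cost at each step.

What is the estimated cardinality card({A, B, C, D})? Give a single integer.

Tables in S: A(20), B(40), C(100), D(20)
Edges inside S: B-D(d=10), B-C(d=20), C-A(d=5)
numerator = 20 * 40 * 100 * 20 = 1600000
denominator = 10 * 20 * 5 = 1000
card(S) = 1600000 / 1000 = 1600

1600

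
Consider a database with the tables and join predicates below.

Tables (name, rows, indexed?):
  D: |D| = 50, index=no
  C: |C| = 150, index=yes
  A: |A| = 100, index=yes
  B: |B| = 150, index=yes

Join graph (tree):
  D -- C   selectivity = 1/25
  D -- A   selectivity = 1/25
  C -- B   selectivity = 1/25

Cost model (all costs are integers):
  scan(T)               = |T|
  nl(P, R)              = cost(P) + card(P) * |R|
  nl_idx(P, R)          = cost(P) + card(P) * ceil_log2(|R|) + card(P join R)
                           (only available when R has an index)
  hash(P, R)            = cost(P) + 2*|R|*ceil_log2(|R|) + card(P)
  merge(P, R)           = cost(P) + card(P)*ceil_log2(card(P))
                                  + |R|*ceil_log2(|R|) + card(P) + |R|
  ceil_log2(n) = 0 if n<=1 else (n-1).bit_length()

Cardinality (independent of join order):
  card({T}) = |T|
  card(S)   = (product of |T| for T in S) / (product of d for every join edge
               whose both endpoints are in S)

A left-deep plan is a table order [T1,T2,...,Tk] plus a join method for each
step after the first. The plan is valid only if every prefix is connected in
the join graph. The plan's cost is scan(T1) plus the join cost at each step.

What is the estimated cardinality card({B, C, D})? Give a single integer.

Tables in S: B(150), C(150), D(50)
Edges inside S: D-C(d=25), C-B(d=25)
numerator = 150 * 150 * 50 = 1125000
denominator = 25 * 25 = 625
card(S) = 1125000 / 625 = 1800

1800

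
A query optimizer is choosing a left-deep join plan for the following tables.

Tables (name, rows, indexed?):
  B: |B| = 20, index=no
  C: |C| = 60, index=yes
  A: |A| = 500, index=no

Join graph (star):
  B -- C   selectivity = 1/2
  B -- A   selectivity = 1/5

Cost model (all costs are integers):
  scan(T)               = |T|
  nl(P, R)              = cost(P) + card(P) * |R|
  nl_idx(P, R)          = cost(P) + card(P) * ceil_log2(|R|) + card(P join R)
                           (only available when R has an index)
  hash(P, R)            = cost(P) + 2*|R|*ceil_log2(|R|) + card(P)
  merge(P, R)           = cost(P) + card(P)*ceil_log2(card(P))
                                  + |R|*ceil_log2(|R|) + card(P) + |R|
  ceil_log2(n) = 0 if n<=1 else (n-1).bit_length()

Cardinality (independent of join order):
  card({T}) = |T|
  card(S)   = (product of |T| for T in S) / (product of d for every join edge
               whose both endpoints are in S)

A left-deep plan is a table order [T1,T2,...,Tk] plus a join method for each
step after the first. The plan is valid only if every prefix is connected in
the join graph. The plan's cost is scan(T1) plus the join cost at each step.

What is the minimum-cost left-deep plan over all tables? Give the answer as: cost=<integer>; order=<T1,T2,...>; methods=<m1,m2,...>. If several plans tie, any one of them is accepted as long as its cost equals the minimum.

cost=3920; order=A,B,C; methods=hash,hash

Selinger DP (subsets sized 1..n):
  {B}: scan cost=20, card=20
  {C}: scan cost=60, card=60
  {A}: scan cost=500, card=500
  {BC}: card=600; try (B,hash)→320, (C,merge)→560, (B,merge)→600, (C,nl_idx)→740, (C,hash)→760, (C,nl)→1220 …(+1); best=320 via (B,hash)
  {AB}: card=2000; try (B,hash)→1200, (A,merge)→5140, (B,merge)→5620, (A,hash)→9040, (A,nl)→10020, (B,nl)→10500; best=1200 via (B,hash)
  {ABC}: card=60000; try (C,hash)→3920, (A,hash)→9920, (A,merge)→11920, (C,merge)→25620, (C,nl_idx)→73200, (C,nl)→121200 …(+1); best=3920 via (C,hash)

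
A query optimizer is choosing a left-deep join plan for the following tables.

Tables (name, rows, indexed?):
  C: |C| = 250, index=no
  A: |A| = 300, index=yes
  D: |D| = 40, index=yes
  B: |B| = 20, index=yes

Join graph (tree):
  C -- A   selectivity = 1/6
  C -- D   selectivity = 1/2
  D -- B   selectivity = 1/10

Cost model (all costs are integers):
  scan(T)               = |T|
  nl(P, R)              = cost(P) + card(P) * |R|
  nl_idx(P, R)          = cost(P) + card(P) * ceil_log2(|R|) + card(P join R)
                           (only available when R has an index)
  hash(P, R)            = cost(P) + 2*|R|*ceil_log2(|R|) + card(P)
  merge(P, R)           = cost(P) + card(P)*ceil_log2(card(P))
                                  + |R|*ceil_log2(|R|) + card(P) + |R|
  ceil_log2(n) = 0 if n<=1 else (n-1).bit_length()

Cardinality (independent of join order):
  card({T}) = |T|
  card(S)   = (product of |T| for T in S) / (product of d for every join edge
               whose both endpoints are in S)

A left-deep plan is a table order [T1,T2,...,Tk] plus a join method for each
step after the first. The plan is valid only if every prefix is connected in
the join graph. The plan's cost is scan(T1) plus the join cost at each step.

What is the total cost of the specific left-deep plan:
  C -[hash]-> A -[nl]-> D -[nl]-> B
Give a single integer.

5505900

step 1: scan C: cost=250, card=250
step 2: join A via hash
    card(P join A) = 250*300/(6) = 12500
    cost = 250 + 2*300*9 + 250 = 5900
step 3: join D via nl
    card(P join D) = 12500*40/(2) = 250000
    cost = 5900 + 12500*40 = 505900
step 4: join B via nl
    card(P join B) = 250000*20/(10) = 500000
    cost = 505900 + 250000*20 = 5505900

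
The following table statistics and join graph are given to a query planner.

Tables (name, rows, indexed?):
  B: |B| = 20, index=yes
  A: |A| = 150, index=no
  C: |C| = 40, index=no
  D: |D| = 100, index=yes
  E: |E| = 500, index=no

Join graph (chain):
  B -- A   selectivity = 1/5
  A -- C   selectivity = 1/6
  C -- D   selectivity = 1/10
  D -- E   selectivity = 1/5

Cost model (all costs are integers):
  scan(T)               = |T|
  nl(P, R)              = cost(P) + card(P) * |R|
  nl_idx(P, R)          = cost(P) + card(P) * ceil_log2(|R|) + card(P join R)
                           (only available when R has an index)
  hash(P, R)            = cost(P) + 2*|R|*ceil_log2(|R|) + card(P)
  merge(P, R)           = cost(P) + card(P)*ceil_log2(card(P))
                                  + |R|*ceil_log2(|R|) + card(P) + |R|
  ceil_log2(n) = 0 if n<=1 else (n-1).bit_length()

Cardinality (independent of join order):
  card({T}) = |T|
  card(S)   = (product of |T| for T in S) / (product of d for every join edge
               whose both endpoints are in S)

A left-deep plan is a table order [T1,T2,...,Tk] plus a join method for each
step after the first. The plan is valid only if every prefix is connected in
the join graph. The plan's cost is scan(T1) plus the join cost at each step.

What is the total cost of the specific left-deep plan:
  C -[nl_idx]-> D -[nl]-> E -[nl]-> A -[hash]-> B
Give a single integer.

step 1: scan C: cost=40, card=40
step 2: join D via nl_idx
    card(P join D) = 40*100/(10) = 400
    cost = 40 + 40*7 + 400 = 720
step 3: join E via nl
    card(P join E) = 400*500/(5) = 40000
    cost = 720 + 400*500 = 200720
step 4: join A via nl
    card(P join A) = 40000*150/(6) = 1000000
    cost = 200720 + 40000*150 = 6200720
step 5: join B via hash
    card(P join B) = 1000000*20/(5) = 4000000
    cost = 6200720 + 2*20*5 + 1000000 = 7200920

7200920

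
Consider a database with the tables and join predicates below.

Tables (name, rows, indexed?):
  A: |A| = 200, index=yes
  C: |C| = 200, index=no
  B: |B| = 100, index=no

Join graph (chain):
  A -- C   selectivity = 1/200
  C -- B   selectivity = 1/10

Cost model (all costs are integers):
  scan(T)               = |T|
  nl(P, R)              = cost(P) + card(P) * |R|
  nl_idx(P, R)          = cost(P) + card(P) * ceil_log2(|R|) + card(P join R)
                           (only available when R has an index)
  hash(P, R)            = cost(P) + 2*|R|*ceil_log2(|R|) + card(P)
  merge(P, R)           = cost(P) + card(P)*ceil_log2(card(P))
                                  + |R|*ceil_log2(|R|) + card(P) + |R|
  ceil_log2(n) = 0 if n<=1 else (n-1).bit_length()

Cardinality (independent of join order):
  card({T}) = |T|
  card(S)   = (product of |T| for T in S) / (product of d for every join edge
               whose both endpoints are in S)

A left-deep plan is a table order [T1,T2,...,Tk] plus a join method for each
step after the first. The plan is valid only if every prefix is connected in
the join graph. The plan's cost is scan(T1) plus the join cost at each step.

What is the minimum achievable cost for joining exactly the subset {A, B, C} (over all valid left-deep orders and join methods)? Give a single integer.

3600

Selinger DP over subsets of {A,B,C}:
  {A}: scan cost=200, card=200
  {C}: scan cost=200, card=200
  {B}: scan cost=100, card=100
  {AC}: card=200; try (A,nl_idx)→2000, (C,hash)→3600, (A,hash)→3600, (C,merge)→3800, (A,merge)→3800, (C,nl)→40200 …(+1); best=2000 via (A,nl_idx)
  {BC}: card=2000; try (B,hash)→1800, (C,merge)→2700, (B,merge)→2800, (C,hash)→3400, (C,nl)→20100, (B,nl)→20200; best=1800 via (B,hash)
  {ABC}: card=2000; try (B,hash)→3600, (B,merge)→4600, (A,hash)→7000, (A,nl_idx)→19800, (B,nl)→22000, (A,merge)→27600 …(+1); best=3600 via (B,hash)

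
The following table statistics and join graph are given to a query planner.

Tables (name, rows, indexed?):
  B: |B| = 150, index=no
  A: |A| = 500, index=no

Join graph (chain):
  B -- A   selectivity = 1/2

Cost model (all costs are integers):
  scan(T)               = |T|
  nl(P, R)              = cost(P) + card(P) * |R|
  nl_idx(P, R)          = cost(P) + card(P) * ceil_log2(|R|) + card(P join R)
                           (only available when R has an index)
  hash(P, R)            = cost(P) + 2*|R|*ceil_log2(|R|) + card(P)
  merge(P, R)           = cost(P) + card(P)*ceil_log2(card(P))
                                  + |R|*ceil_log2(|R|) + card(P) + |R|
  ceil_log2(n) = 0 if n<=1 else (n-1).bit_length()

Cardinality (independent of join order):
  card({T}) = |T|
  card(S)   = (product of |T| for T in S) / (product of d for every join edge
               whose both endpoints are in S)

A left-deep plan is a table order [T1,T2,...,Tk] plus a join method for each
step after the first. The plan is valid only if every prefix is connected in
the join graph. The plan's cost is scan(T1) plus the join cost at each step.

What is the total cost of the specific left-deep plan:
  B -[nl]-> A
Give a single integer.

step 1: scan B: cost=150, card=150
step 2: join A via nl
    card(P join A) = 150*500/(2) = 37500
    cost = 150 + 150*500 = 75150

75150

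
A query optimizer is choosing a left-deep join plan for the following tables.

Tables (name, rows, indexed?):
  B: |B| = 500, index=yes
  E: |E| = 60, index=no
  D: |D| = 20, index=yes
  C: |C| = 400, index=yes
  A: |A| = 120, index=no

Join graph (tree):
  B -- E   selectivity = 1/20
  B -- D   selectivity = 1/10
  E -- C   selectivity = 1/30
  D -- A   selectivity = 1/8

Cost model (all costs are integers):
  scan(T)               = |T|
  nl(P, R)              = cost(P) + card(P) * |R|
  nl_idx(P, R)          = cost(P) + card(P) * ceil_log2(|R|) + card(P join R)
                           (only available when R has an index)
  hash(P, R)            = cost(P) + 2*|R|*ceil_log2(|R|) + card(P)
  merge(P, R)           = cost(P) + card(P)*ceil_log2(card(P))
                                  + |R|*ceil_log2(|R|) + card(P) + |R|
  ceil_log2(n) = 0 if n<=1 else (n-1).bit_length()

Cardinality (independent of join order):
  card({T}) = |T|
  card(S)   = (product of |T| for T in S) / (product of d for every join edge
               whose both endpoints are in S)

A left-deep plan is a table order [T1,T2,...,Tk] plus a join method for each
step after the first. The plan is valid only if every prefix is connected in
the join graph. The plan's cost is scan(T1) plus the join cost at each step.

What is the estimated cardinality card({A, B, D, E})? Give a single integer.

45000

Tables in S: A(120), B(500), D(20), E(60)
Edges inside S: B-E(d=20), B-D(d=10), D-A(d=8)
numerator = 120 * 500 * 20 * 60 = 72000000
denominator = 20 * 10 * 8 = 1600
card(S) = 72000000 / 1600 = 45000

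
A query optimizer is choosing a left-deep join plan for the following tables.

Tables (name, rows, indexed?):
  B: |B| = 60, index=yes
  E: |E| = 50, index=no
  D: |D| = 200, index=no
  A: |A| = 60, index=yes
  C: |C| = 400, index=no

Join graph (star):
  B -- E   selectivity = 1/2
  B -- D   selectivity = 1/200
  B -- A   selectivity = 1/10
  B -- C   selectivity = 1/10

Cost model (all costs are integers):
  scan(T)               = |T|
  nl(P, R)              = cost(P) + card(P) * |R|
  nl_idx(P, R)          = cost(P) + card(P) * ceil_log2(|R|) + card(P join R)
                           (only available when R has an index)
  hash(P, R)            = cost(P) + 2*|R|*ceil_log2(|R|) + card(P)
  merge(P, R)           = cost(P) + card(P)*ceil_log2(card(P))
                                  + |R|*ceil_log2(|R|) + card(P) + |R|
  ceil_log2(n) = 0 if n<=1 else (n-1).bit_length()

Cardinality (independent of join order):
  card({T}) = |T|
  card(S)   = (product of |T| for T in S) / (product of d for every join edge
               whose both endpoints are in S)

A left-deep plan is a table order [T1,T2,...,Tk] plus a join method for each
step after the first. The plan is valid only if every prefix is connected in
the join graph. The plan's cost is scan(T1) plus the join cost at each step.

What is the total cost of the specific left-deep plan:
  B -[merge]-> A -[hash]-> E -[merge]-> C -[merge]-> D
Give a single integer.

step 1: scan B: cost=60, card=60
step 2: join A via merge
    card(P join A) = 60*60/(10) = 360
    cost = 60 + 60*6 + 60*6 + 60 + 60 = 900
step 3: join E via hash
    card(P join E) = 360*50/(2) = 9000
    cost = 900 + 2*50*6 + 360 = 1860
step 4: join C via merge
    card(P join C) = 9000*400/(10) = 360000
    cost = 1860 + 9000*14 + 400*9 + 9000 + 400 = 140860
step 5: join D via merge
    card(P join D) = 360000*200/(200) = 360000
    cost = 140860 + 360000*19 + 200*8 + 360000 + 200 = 7342660

7342660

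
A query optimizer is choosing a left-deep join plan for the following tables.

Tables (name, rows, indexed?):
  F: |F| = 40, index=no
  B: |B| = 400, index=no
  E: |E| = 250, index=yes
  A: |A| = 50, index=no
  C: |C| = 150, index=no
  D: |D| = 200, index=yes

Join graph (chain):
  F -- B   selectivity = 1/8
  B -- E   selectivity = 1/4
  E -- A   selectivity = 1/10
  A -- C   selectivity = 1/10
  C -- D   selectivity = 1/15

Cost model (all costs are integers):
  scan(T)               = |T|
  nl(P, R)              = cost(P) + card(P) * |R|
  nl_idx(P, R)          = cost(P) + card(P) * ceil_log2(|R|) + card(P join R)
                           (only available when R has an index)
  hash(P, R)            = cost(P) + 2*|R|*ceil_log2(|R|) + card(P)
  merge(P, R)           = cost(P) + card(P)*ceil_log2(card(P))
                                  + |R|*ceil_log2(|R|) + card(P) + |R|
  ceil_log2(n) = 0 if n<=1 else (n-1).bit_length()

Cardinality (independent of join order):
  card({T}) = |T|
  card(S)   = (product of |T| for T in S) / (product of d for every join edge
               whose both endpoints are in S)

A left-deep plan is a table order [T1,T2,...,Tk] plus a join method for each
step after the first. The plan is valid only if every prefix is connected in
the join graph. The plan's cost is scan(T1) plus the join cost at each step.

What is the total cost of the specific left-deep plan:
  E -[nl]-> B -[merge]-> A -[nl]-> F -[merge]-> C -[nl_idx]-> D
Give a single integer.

step 1: scan E: cost=250, card=250
step 2: join B via nl
    card(P join B) = 250*400/(4) = 25000
    cost = 250 + 250*400 = 100250
step 3: join A via merge
    card(P join A) = 25000*50/(10) = 125000
    cost = 100250 + 25000*15 + 50*6 + 25000 + 50 = 500600
step 4: join F via nl
    card(P join F) = 125000*40/(8) = 625000
    cost = 500600 + 125000*40 = 5500600
step 5: join C via merge
    card(P join C) = 625000*150/(10) = 9375000
    cost = 5500600 + 625000*20 + 150*8 + 625000 + 150 = 18626950
step 6: join D via nl_idx
    card(P join D) = 9375000*200/(15) = 125000000
    cost = 18626950 + 9375000*8 + 125000000 = 218626950

218626950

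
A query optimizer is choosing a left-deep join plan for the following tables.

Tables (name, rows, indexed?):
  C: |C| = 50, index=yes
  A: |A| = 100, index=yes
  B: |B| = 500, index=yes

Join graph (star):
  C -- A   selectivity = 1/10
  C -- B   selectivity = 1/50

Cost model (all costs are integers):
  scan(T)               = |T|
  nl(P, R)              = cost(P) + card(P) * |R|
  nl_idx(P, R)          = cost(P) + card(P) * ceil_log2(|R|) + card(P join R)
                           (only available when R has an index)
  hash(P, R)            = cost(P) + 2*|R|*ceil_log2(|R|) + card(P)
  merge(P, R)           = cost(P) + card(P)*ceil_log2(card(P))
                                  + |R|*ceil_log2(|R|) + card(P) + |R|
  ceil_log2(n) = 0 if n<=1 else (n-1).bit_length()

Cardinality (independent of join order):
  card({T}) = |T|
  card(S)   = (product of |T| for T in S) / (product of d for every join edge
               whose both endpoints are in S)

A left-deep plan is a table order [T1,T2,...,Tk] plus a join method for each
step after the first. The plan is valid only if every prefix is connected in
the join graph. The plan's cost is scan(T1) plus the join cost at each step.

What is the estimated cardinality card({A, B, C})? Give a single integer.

5000

Tables in S: A(100), B(500), C(50)
Edges inside S: C-A(d=10), C-B(d=50)
numerator = 100 * 500 * 50 = 2500000
denominator = 10 * 50 = 500
card(S) = 2500000 / 500 = 5000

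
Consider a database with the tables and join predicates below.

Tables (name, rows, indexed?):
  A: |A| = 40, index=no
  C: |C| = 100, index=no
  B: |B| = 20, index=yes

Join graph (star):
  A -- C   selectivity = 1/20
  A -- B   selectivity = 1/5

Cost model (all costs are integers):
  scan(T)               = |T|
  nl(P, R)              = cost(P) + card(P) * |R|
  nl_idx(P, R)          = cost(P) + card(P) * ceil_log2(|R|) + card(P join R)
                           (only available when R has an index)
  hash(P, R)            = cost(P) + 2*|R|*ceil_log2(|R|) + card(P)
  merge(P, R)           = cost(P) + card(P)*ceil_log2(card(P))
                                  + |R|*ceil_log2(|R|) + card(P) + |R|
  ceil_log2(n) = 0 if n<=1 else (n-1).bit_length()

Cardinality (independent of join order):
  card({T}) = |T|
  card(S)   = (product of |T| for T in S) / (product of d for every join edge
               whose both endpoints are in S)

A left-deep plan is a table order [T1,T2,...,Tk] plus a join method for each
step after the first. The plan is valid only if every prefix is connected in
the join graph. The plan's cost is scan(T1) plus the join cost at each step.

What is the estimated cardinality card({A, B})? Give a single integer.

Tables in S: A(40), B(20)
Edges inside S: A-B(d=5)
numerator = 40 * 20 = 800
denominator = 5 = 5
card(S) = 800 / 5 = 160

160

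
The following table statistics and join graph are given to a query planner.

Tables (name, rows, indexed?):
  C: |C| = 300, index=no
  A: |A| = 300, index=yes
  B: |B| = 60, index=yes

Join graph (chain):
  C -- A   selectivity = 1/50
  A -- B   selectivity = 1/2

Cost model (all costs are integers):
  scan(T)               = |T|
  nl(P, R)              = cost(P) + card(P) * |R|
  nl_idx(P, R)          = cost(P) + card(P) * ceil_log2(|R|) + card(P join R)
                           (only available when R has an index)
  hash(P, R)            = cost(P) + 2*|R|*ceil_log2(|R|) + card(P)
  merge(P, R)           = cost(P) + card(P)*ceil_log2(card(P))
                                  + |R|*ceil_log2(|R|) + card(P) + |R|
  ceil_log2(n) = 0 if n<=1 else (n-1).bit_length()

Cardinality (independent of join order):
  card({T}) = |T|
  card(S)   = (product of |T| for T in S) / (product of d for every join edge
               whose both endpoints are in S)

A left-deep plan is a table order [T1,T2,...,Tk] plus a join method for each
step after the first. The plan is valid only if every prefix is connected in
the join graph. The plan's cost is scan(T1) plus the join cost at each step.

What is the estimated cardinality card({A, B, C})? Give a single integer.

54000

Tables in S: A(300), B(60), C(300)
Edges inside S: C-A(d=50), A-B(d=2)
numerator = 300 * 60 * 300 = 5400000
denominator = 50 * 2 = 100
card(S) = 5400000 / 100 = 54000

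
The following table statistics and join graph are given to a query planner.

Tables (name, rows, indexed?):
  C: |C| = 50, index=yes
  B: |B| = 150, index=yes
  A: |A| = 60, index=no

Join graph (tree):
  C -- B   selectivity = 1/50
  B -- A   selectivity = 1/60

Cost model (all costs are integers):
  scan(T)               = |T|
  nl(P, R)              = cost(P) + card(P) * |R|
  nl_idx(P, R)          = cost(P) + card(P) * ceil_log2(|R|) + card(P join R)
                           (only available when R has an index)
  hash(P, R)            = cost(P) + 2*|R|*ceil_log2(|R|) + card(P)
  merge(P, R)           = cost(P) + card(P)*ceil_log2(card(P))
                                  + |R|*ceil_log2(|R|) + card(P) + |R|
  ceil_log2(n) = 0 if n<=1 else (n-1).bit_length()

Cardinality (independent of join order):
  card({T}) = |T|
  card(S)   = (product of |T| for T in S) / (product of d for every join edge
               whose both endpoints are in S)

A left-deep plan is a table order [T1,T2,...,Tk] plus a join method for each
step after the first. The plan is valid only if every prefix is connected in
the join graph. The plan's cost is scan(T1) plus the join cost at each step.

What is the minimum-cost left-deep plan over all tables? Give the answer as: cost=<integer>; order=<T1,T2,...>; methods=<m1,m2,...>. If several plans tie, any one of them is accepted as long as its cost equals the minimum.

Selinger DP (subsets sized 1..n):
  {C}: scan cost=50, card=50
  {B}: scan cost=150, card=150
  {A}: scan cost=60, card=60
  {BC}: card=150; try (B,nl_idx)→600, (C,hash)→900, (C,nl_idx)→1200, (B,merge)→1750, (C,merge)→1850, (B,hash)→2500 …(+2); best=600 via (B,nl_idx)
  {AB}: card=150; try (B,nl_idx)→690, (A,hash)→1020, (B,merge)→1830, (A,merge)→1920, (B,hash)→2520, (B,nl)→9060 …(+1); best=690 via (B,nl_idx)
  {ABC}: card=150; try (C,hash)→1440, (A,hash)→1470, (C,nl_idx)→1740, (A,merge)→2370, (C,merge)→2390, (C,nl)→8190 …(+1); best=1440 via (C,hash)

cost=1440; order=A,B,C; methods=nl_idx,hash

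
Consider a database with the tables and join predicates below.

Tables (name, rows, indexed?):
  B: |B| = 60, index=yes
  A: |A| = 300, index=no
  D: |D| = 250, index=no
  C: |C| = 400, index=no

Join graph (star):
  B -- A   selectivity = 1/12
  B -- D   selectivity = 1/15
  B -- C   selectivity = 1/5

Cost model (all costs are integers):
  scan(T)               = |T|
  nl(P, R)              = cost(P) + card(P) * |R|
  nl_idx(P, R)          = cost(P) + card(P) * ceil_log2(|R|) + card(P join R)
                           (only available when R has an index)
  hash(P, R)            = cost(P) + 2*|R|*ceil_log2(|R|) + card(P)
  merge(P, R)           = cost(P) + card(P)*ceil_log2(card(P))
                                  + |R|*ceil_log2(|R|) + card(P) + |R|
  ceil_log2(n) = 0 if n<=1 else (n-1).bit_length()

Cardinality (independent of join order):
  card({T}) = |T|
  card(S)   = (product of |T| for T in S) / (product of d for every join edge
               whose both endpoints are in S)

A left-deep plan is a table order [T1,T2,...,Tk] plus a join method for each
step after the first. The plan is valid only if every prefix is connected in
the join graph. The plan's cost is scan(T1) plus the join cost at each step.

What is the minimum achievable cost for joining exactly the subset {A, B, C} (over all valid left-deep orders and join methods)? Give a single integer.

10020

Selinger DP over subsets of {A,B,C}:
  {B}: scan cost=60, card=60
  {A}: scan cost=300, card=300
  {C}: scan cost=400, card=400
  {AB}: card=1500; try (B,hash)→1320, (A,merge)→3480, (B,nl_idx)→3600, (B,merge)→3720, (A,hash)→5520, (A,nl)→18060 …(+1); best=1320 via (B,hash)
  {BC}: card=4800; try (B,hash)→1520, (C,merge)→4480, (B,merge)→4820, (C,hash)→7320, (B,nl_idx)→7600, (C,nl)→24060 …(+1); best=1520 via (B,hash)
  {ABC}: card=120000; try (C,hash)→10020, (A,hash)→11720, (C,merge)→23320, (A,merge)→71720, (C,nl)→601320, (A,nl)→1441520; best=10020 via (C,hash)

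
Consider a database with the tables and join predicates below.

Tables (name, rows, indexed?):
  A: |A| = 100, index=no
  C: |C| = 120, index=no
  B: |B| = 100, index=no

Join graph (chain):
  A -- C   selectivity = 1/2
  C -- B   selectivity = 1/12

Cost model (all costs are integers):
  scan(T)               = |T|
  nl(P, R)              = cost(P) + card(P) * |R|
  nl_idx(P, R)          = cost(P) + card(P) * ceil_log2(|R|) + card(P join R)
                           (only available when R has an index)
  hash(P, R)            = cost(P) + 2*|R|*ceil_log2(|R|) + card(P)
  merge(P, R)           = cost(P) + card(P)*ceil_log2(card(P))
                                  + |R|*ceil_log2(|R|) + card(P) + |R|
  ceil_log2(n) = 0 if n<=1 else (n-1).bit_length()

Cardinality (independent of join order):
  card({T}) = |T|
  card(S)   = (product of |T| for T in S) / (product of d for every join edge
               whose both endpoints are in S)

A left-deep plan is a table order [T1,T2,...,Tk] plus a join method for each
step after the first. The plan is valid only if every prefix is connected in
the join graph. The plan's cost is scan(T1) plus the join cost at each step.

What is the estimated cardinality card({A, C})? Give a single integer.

Tables in S: A(100), C(120)
Edges inside S: A-C(d=2)
numerator = 100 * 120 = 12000
denominator = 2 = 2
card(S) = 12000 / 2 = 6000

6000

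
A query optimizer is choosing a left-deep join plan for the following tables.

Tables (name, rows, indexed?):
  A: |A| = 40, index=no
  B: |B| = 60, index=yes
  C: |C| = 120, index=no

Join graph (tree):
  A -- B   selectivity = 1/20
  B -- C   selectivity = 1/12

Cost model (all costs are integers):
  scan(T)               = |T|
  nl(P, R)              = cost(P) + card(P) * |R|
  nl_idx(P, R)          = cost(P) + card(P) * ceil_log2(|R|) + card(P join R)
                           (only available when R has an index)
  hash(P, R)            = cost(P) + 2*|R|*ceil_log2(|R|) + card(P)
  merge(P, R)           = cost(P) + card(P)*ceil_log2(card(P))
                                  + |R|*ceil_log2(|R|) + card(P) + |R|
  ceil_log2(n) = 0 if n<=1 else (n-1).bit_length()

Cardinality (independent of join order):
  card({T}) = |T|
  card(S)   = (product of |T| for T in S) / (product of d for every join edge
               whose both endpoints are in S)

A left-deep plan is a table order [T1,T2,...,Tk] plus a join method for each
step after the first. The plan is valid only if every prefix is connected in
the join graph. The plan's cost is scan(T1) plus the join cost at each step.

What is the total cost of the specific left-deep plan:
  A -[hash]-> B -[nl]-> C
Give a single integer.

15200

step 1: scan A: cost=40, card=40
step 2: join B via hash
    card(P join B) = 40*60/(20) = 120
    cost = 40 + 2*60*6 + 40 = 800
step 3: join C via nl
    card(P join C) = 120*120/(12) = 1200
    cost = 800 + 120*120 = 15200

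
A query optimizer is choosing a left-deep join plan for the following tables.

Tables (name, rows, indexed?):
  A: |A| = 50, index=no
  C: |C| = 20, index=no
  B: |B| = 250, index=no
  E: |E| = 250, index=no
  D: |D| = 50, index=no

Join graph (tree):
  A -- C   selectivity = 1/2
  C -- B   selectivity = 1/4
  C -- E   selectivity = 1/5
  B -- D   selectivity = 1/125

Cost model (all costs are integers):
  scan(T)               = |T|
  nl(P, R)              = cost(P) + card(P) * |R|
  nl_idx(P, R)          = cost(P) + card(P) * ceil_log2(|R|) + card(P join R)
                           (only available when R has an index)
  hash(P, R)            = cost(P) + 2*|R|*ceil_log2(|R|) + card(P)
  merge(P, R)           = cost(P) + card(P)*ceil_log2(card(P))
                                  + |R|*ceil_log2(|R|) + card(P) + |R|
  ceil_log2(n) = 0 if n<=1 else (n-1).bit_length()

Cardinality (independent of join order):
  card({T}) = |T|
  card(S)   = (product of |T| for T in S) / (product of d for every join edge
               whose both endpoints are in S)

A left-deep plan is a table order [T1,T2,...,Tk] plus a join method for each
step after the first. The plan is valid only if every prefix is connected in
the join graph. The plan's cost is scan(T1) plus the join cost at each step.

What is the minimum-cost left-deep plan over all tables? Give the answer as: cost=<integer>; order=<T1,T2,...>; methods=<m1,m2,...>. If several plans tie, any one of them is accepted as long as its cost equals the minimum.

cost=19000; order=B,D,C,A,E; methods=hash,hash,hash,hash

Selinger DP (subsets sized 1..n):
  {A}: scan cost=50, card=50
  {C}: scan cost=20, card=20
  {B}: scan cost=250, card=250
  {E}: scan cost=250, card=250
  {D}: scan cost=50, card=50
  {AC}: card=500; try (C,hash)→300, (A,merge)→490, (C,merge)→520, (A,hash)→640, (A,nl)→1020, (C,nl)→1050; best=300 via (C,hash)
  {BC}: card=1250; try (C,hash)→700, (B,merge)→2390, (C,merge)→2620, (B,hash)→4040, (B,nl)→5020, (C,nl)→5250; best=700 via (C,hash)
  {CE}: card=1000; try (C,hash)→700, (E,merge)→2390, (C,merge)→2620, (E,hash)→4040, (E,nl)→5020, (C,nl)→5250; best=700 via (C,hash)
  {BD}: card=100; try (D,hash)→1100, (B,merge)→2650, (D,merge)→2850, (B,hash)→4100, (B,nl)→12550, (D,nl)→12750; best=1100 via (D,hash)
  {ABC}: card=31250; try (A,hash)→2550, (B,hash)→4800, (B,merge)→7550, (A,merge)→16050, (A,nl)→63200, (B,nl)→125300; best=2550 via (A,hash)
  {ACE}: card=25000; try (A,hash)→2300, (E,hash)→4800, (E,merge)→7550, (A,merge)→12050, (A,nl)→50700, (E,nl)→125300; best=2300 via (A,hash)
  {BCE}: card=62500; try (B,hash)→5700, (E,hash)→5950, (B,merge)→13950, (E,merge)→17950, (B,nl)→250700, (E,nl)→313200; best=5700 via (B,hash)
  {BCD}: card=500; try (C,hash)→1400, (C,merge)→2020, (D,hash)→2550, (C,nl)→3100, (D,merge)→16050, (D,nl)→63200; best=1400 via (C,hash)
  {ABCE}: card=1562500; try (B,hash)→31300, (E,hash)→37800, (A,hash)→68800, (B,merge)→404550, (E,merge)→504800, (A,merge)→1068550 …(+3); best=31300 via (B,hash)
  {ABCD}: card=12500; try (A,hash)→2500, (A,merge)→6750, (A,nl)→26400, (D,hash)→34400, (D,merge)→502900, (D,nl)→1565050; best=2500 via (A,hash)
  {BCDE}: card=25000; try (E,hash)→5900, (E,merge)→8650, (D,hash)→68800, (E,nl)→126400, (D,merge)→1068550, (D,nl)→3130700; best=5900 via (E,hash)
  {ABCDE}: card=625000; try (E,hash)→19000, (A,hash)→31500, (E,merge)→192250, (A,merge)→406250, (A,nl)→1255900, (D,hash)→1594400 …(+3); best=19000 via (E,hash)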